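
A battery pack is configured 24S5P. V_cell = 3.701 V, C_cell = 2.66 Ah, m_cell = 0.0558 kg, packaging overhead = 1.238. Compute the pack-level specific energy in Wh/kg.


Step 1: V_pack = 24 * 3.701 = 88.824 V
Step 2: C_pack = 5 * 2.66 = 13.3 Ah
Step 3: E_pack = V_pack * C_pack = 88.824 * 13.3 = 1181.4 Wh
Step 4: m_pack = 24 * 5 * 0.0558 * 1.238 = 8.2896 kg
Step 5: ED = E_pack / m_pack = 1181.4 / 8.2896 = 142.5 Wh/kg

142.5 Wh/kg


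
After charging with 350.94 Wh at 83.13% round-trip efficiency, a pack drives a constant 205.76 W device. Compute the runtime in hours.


Step 1: E_discharge = eta/100 * E_charge = 83.13/100 * 350.94 = 291.74 Wh
Step 2: t = E_discharge / P = 291.74 / 205.76 = 1.418 hr

1.418 hr


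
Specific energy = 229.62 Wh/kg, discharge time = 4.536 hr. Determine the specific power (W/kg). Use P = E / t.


Specific power = 229.62 Wh/kg / 4.536 hr = 50.62 W/kg

50.62 W/kg


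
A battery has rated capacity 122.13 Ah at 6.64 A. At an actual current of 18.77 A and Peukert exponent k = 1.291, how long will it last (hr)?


Step 1: t_rated = C / I_rated = 122.13 / 6.64 = 18.393 hr
Step 2: ratio = 6.64 / 18.77 = 0.35376
Step 3: ratio^k = 0.35376^1.291 = 0.26145
Step 4: t = t_rated * ratio^k = 18.393 * 0.26145 = 4.809 hr

4.809 hr


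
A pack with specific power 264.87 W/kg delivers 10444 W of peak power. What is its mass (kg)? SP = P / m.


m = P / SP = 10444 / 264.87 = 39.43 kg

39.43 kg


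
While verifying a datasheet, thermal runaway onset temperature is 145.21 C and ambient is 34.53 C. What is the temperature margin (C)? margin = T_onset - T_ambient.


margin = T_onset - T_ambient = 145.21 - 34.53 = 110.68 C

110.68 C


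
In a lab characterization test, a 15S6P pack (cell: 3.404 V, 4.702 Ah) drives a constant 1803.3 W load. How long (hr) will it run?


Step 1: E_pack = Ns * V_cell * Np * C_cell = 15 * 3.404 * 6 * 4.702 = 1440.5 Wh
Step 2: t = E_pack / P = 1440.5 / 1803.3 = 0.7988 hr

0.7988 hr


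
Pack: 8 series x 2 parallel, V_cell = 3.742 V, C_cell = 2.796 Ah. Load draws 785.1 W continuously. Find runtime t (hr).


Step 1: E_pack = Ns * V_cell * Np * C_cell = 8 * 3.742 * 2 * 2.796 = 167.4 Wh
Step 2: t = E_pack / P = 167.4 / 785.1 = 0.2132 hr

0.2132 hr


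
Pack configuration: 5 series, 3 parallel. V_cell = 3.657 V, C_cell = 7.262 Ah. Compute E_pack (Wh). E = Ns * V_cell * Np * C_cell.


E = Ns * Vcell * Np * Ccell = 5 * 3.657 * 3 * 7.262 = 398.4 Wh

398.4 Wh


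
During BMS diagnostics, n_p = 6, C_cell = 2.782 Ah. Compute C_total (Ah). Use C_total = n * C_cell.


C_total = 6 * 2.782 = 16.692 Ah

16.692 Ah


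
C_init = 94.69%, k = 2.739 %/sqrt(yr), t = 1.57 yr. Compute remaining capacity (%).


sqrt(t) = sqrt(1.57) = 1.253
C_final = 94.69 - 2.739 * 1.253 = 91.26%

91.26%


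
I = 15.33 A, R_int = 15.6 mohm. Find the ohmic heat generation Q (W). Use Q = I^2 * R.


Convert: R = 15.6 mohm = 0.0156 ohm
I^2 = 235.01
Q = 235.01 * 0.0156 = 3.666 W

3.666 W


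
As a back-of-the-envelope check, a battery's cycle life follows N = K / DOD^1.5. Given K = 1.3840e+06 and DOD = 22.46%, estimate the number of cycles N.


Step 1: DOD^1.5 = 22.46^1.5 = 106.44
Step 2: N = 1.3840e+06 / 106.44 = 13000 cycles

13000 cycles


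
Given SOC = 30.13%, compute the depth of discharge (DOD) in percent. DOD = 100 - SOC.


Complement of SOC: DOD = 100% - 30.13% = 69.87%

69.87%


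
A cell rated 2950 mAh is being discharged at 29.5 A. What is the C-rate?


Convert: capacity = 2950 mAh = 2.95 Ah
Rearranging: C_rate = 29.5 / 2.95 = 10C

10C


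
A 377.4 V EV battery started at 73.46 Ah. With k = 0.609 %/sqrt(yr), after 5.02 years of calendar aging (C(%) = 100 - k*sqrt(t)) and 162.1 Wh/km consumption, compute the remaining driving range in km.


Step 1: capacity retention = 100 - 0.609 * sqrt(5.02) = 100 - 0.609 * 2.2405 = 98.636%
Step 2: C_now = 73.46 * 98.636/100 = 72.458 Ah
Step 3: E_pack = V * C_now = 377.4 * 72.458 = 27346 Wh
Step 4: range = E_pack / consumption = 27346 / 162.1 = 168.7 km

168.7 km


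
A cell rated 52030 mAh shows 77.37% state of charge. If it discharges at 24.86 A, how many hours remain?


Convert: C_total = 52030 mAh = 52.03 Ah
Step 1: remaining = SOC/100 * C_total = 77.37/100 * 52.03 = 40.256 Ah
Step 2: t = remaining / I = 40.256 / 24.86 = 1.619 hr

1.619 hr


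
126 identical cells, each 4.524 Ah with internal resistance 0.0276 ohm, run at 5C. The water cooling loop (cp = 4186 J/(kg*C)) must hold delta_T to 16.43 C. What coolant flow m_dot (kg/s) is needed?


Step 1: I = 5 * 4.524 = 22.62 A
Step 2: Q_cell = I^2 * R = 22.62^2 * 0.0276 = 14.122 W
Step 3: Q_total = 126 * 14.122 = 1779.4 W
Step 4: m_dot = Q_total / (cp * dT) = 1779.4 / (4186 * 16.43) = 0.02587 kg/s

0.02587 kg/s


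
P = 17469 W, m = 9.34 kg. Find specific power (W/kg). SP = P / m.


SP = P / m = 17469 / 9.34 = 1870 W/kg

1870 W/kg


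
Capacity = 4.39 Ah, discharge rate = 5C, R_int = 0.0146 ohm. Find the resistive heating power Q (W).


Step 1: I = C_rate * capacity = 5 * 4.39 = 21.95 A
Step 2: Q = I^2 * R = 21.95^2 * 0.0146 = 481.8 * 0.0146 = 7.034 W

7.034 W


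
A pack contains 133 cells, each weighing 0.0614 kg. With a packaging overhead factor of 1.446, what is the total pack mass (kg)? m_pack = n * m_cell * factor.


Cell mass sum = 133 * 0.0614 = 8.1662 kg
With overhead 1.446: m_pack = 8.1662 * 1.446 = 11.81 kg

11.81 kg


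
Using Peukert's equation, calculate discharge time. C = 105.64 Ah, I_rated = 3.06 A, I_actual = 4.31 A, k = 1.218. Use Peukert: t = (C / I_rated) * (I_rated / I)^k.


t_rated = C / I_rated = 105.64 / 3.06 = 34.523 hr
(I_rated/I)^k = (0.70998)^1.218 = 0.6589
t = t_rated * (I_rated/I)^k = 34.523 * 0.6589 = 22.75 hr

22.75 hr


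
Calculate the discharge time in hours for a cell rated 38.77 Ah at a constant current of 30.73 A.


t = capacity / current = 38.77 / 30.73 = 1.262 hr

1.262 hr


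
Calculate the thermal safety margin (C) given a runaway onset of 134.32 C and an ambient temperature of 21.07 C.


Safety margin = 134.32 C - 21.07 C = 113.25 C

113.25 C


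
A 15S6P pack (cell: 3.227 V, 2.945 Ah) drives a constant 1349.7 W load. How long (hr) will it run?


Step 1: E_pack = Ns * V_cell * Np * C_cell = 15 * 3.227 * 6 * 2.945 = 855.32 Wh
Step 2: t = E_pack / P = 855.32 / 1349.7 = 0.6337 hr

0.6337 hr


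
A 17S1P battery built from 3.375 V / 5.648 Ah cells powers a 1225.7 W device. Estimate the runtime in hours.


Step 1: E_pack = Ns * V_cell * Np * C_cell = 17 * 3.375 * 1 * 5.648 = 324.05 Wh
Step 2: t = E_pack / P = 324.05 / 1225.7 = 0.2644 hr

0.2644 hr


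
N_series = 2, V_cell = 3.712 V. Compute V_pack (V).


V_pack = n * V_cell = 2 * 3.712 = 7.424 V

7.424 V


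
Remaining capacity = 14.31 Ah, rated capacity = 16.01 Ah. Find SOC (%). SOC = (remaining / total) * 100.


SOC% = 14.31 / 16.01 * 100 = 89.38%

89.38%


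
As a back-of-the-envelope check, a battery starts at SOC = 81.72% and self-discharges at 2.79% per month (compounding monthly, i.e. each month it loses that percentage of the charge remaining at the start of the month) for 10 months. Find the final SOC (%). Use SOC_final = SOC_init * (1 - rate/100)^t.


Monthly retention factor = 1 - 2.79/100 = 0.9721
Over 10 months: factor^10 = 0.75355
SOC_final = 81.72 * 0.75355 = 61.58%

61.58%


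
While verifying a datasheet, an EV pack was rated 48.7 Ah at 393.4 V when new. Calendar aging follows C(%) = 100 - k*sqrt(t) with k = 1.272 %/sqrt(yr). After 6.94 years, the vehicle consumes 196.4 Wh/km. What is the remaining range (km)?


Step 1: capacity retention = 100 - 1.272 * sqrt(6.94) = 100 - 1.272 * 2.6344 = 96.649%
Step 2: C_now = 48.7 * 96.649/100 = 47.068 Ah
Step 3: E_pack = V * C_now = 393.4 * 47.068 = 18517 Wh
Step 4: range = E_pack / consumption = 18517 / 196.4 = 94.28 km

94.28 km


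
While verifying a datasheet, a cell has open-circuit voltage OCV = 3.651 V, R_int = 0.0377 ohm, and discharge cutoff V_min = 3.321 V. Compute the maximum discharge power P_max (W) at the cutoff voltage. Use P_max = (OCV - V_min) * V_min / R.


dV = OCV - V_min = 0.33 V (so I_max = dV / R)
P_max = dV * V_min / R = 0.33 * 3.321 / 0.0377 = 29.07 W

29.07 W


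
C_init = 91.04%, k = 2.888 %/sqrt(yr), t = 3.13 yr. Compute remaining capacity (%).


sqrt(t) = sqrt(3.13) = 1.7692
C_final = 91.04 - 2.888 * 1.7692 = 85.93%

85.93%


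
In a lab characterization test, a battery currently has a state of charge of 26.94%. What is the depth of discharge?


Complement of SOC: DOD = 100% - 26.94% = 73.06%

73.06%


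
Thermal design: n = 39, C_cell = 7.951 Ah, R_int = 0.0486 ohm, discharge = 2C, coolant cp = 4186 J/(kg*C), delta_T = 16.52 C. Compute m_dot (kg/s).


Step 1: I = 2 * 7.951 = 15.902 A
Step 2: Q_cell = I^2 * R = 15.902^2 * 0.0486 = 12.29 W
Step 3: Q_total = 39 * 12.29 = 479.31 W
Step 4: m_dot = Q_total / (cp * dT) = 479.31 / (4186 * 16.52) = 0.006931 kg/s

0.006931 kg/s


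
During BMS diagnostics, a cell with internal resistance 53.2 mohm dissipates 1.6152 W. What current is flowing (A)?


Convert: R = 53.2 mohm = 0.0532 ohm
I = sqrt(Q / R) = sqrt(1.6152 / 0.0532) = sqrt(30.361) = 5.510 A

5.510 A


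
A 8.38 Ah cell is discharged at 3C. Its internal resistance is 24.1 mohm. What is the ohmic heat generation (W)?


Convert: R = 24.1 mohm = 0.0241 ohm
Step 1: I = C_rate * capacity = 3 * 8.38 = 25.14 A
Step 2: Q = I^2 * R = 25.14^2 * 0.0241 = 632.02 * 0.0241 = 15.23 W

15.23 W


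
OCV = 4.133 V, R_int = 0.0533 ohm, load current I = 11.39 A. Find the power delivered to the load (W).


Step 1: V_terminal = OCV - I*R = 4.133 - 11.39 * 0.0533 = 3.5259 V
Step 2: P_out = V_terminal * I = 3.5259 * 11.39 = 40.16 W

40.16 W


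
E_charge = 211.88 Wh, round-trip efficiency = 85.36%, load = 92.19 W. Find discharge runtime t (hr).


Step 1: E_discharge = eta/100 * E_charge = 85.36/100 * 211.88 = 180.86 Wh
Step 2: t = E_discharge / P = 180.86 / 92.19 = 1.962 hr

1.962 hr


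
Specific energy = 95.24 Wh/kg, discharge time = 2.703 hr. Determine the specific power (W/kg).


Specific power = 95.24 Wh/kg / 2.703 hr = 35.23 W/kg

35.23 W/kg


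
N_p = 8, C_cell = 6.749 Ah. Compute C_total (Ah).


Parallel capacities add: 8 * 6.749 Ah = 53.992 Ah

53.992 Ah


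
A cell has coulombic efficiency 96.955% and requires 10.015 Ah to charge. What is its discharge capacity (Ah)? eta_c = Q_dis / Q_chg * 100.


Q_dis = eta/100 * Q_chg = 96.955/100 * 10.015 = 9.710 Ah

9.710 Ah


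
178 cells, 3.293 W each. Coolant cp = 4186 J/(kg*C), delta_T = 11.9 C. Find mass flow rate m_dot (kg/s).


Q_total = 178 * 3.293 = 586.15 W
m_dot = Q_total / (cp * dT) = 586.15 / (4186 * 11.9) = 0.01177 kg/s

0.01177 kg/s


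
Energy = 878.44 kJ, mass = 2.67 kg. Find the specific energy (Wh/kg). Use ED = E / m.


Convert: E = 878.44 kJ = 244.01 Wh
ED = E / m = 244.01 / 2.67 = 91.39 Wh/kg

91.39 Wh/kg


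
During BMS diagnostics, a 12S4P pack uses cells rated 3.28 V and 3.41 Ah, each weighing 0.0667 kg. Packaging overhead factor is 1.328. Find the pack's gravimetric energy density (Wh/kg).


Step 1: V_pack = 12 * 3.28 = 39.36 V
Step 2: C_pack = 4 * 3.41 = 13.64 Ah
Step 3: E_pack = V_pack * C_pack = 39.36 * 13.64 = 536.87 Wh
Step 4: m_pack = 12 * 4 * 0.0667 * 1.328 = 4.2517 kg
Step 5: ED = E_pack / m_pack = 536.87 / 4.2517 = 126.3 Wh/kg

126.3 Wh/kg


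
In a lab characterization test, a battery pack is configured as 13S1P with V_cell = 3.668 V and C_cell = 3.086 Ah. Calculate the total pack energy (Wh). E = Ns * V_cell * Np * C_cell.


E = Ns * Vcell * Np * Ccell = 13 * 3.668 * 1 * 3.086 = 147.2 Wh

147.2 Wh


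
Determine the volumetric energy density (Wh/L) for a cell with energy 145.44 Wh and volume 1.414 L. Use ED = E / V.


Volumetric ED = 145.44 Wh / 1.414 L = 102.9 Wh/L

102.9 Wh/L


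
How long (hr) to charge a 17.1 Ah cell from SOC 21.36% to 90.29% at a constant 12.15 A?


Step 1: dSOC = 90.29% - 21.36% = 68.93%
Step 2: delta_Ah = 17.1 * 68.93 / 100 = 11.787 Ah
Step 3: t = 11.787 / 12.15 = 0.9701 hr

0.9701 hr


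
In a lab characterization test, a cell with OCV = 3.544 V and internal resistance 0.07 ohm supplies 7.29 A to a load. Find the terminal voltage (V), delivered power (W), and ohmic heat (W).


Step 1: V_terminal = OCV - I*R = 3.544 - 7.29 * 0.07 = 3.0337 V
Step 2: P_out = V_terminal * I = 3.0337 * 7.29 = 22.12 W
Step 3: Q = I^2 * R = 7.29^2 * 0.07 = 3.720 W

V=3.0337 V, P=22.12 W, Q=3.720 W


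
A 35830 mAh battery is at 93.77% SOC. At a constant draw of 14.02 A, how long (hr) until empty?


Convert: C_total = 35830 mAh = 35.83 Ah
Step 1: remaining = SOC/100 * C_total = 93.77/100 * 35.83 = 33.598 Ah
Step 2: t = remaining / I = 33.598 / 14.02 = 2.396 hr

2.396 hr


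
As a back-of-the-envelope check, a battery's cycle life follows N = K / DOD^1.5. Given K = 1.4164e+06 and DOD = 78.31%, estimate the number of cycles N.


Step 1: DOD^1.5 = 78.31^1.5 = 692.99
Step 2: N = 1.4164e+06 / 692.99 = 2044 cycles

2044 cycles


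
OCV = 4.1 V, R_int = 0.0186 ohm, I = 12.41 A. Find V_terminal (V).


V = OCV - I*R = 4.1 - 12.41 * 0.0186 = 3.869 V

3.869 V


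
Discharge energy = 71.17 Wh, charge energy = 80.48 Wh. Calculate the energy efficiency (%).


eta_e = E_dis / E_chg * 100 = 71.17 / 80.48 * 100 = 88.43%

88.43%


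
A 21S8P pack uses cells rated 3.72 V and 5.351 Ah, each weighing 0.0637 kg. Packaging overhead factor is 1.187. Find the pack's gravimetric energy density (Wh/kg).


Step 1: V_pack = 21 * 3.72 = 78.12 V
Step 2: C_pack = 8 * 5.351 = 42.808 Ah
Step 3: E_pack = V_pack * C_pack = 78.12 * 42.808 = 3344.2 Wh
Step 4: m_pack = 21 * 8 * 0.0637 * 1.187 = 12.703 kg
Step 5: ED = E_pack / m_pack = 3344.2 / 12.703 = 263.3 Wh/kg

263.3 Wh/kg


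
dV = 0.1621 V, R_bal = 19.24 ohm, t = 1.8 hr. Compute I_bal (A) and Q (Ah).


I_bal = dV / R = 0.1621 / 19.24 = 0.0084252 A
Q = I_bal * t = 0.0084252 * 1.8 = 0.01517 Ah

I=0.0084252 A, Q=0.01517 Ah


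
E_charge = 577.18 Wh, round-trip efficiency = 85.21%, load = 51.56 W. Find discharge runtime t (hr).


Step 1: E_discharge = eta/100 * E_charge = 85.21/100 * 577.18 = 491.82 Wh
Step 2: t = E_discharge / P = 491.82 / 51.56 = 9.539 hr

9.539 hr


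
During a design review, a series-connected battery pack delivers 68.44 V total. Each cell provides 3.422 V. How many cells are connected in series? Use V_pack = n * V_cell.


n = V_pack / V_cell = 68.44 / 3.422 = 20

20


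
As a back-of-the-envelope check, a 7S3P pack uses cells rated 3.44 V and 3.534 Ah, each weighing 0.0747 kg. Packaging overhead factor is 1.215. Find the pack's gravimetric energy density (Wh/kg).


Step 1: V_pack = 7 * 3.44 = 24.08 V
Step 2: C_pack = 3 * 3.534 = 10.602 Ah
Step 3: E_pack = V_pack * C_pack = 24.08 * 10.602 = 255.3 Wh
Step 4: m_pack = 7 * 3 * 0.0747 * 1.215 = 1.906 kg
Step 5: ED = E_pack / m_pack = 255.3 / 1.906 = 133.9 Wh/kg

133.9 Wh/kg


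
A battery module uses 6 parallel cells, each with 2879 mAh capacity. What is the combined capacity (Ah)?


Convert: C_cell = 2879 mAh = 2.879 Ah
C_total = 6 * 2.879 = 17.274 Ah

17.274 Ah


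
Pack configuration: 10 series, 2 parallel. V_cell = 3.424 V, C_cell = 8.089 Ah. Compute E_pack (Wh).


E = Ns * Vcell * Np * Ccell = 10 * 3.424 * 2 * 8.089 = 553.9 Wh

553.9 Wh


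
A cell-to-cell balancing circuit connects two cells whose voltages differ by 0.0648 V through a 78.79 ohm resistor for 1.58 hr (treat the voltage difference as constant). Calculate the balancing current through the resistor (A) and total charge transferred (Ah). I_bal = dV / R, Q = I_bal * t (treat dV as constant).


I_bal = dV / R = 0.0648 / 78.79 = 8.2244e-04 A
Q = I_bal * t = 8.2244e-04 * 1.58 = 0.001299 Ah

I=8.2244e-04 A, Q=0.001299 Ah


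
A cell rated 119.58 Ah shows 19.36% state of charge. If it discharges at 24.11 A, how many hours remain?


Step 1: remaining = SOC/100 * C_total = 19.36/100 * 119.58 = 23.151 Ah
Step 2: t = remaining / I = 23.151 / 24.11 = 0.9602 hr

0.9602 hr


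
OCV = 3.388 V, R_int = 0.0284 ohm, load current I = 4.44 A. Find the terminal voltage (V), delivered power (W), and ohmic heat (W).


Step 1: V_terminal = OCV - I*R = 3.388 - 4.44 * 0.0284 = 3.2619 V
Step 2: P_out = V_terminal * I = 3.2619 * 4.44 = 14.48 W
Step 3: Q = I^2 * R = 4.44^2 * 0.0284 = 0.5599 W

V=3.2619 V, P=14.48 W, Q=0.5599 W


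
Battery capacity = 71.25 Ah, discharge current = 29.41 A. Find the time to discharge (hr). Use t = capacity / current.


t = capacity / current = 71.25 / 29.41 = 2.423 hr

2.423 hr


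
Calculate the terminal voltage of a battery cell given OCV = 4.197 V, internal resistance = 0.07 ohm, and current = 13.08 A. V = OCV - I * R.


IR drop = 13.08 * 0.07 = 0.9156 V
V = 4.197 - 0.9156 = 3.281 V

3.281 V


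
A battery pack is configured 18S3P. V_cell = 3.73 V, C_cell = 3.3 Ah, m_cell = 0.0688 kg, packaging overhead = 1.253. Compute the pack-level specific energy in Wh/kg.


Step 1: V_pack = 18 * 3.73 = 67.14 V
Step 2: C_pack = 3 * 3.3 = 9.9 Ah
Step 3: E_pack = V_pack * C_pack = 67.14 * 9.9 = 664.69 Wh
Step 4: m_pack = 18 * 3 * 0.0688 * 1.253 = 4.6551 kg
Step 5: ED = E_pack / m_pack = 664.69 / 4.6551 = 142.8 Wh/kg

142.8 Wh/kg


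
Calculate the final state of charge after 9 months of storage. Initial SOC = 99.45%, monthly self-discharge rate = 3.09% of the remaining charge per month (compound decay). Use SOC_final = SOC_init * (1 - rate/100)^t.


decay = (1 - 3.09/100)^9 = 0.75391
SOC_final = 99.45 * 0.75391 = 74.98%

74.98%


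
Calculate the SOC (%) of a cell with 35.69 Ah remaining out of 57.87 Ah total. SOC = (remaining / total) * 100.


SOC% = 35.69 / 57.87 * 100 = 61.67%

61.67%


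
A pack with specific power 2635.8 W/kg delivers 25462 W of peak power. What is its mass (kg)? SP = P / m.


m = P / SP = 25462 / 2635.8 = 9.660 kg

9.660 kg


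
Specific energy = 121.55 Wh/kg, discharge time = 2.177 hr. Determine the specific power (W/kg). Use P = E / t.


P_specific = E / t = 121.55 / 2.177 = 55.83 W/kg

55.83 W/kg


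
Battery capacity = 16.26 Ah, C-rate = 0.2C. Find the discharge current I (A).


At 0.2C: I = 0.2 * 16.26 Ah = 3.252 A

3.252 A


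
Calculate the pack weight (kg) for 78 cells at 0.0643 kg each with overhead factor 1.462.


m_pack = n * m_cell * overhead = 78 * 0.0643 * 1.462 = 7.333 kg

7.333 kg


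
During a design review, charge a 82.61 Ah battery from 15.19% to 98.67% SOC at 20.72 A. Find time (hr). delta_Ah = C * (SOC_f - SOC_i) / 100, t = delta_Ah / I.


delta_Ah = 82.61 * (98.67 - 15.19) / 100 = 68.963 Ah
t = delta_Ah / I = 68.963 / 20.72 = 3.328 hr

3.328 hr


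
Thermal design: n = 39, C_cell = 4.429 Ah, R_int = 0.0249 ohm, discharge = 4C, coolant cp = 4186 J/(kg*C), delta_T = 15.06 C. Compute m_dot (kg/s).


Step 1: I = 4 * 4.429 = 17.716 A
Step 2: Q_cell = I^2 * R = 17.716^2 * 0.0249 = 7.815 W
Step 3: Q_total = 39 * 7.815 = 304.79 W
Step 4: m_dot = Q_total / (cp * dT) = 304.79 / (4186 * 15.06) = 0.004835 kg/s

0.004835 kg/s


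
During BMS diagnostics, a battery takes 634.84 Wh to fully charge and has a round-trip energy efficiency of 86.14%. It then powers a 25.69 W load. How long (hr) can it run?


Step 1: E_discharge = eta/100 * E_charge = 86.14/100 * 634.84 = 546.85 Wh
Step 2: t = E_discharge / P = 546.85 / 25.69 = 21.29 hr

21.29 hr


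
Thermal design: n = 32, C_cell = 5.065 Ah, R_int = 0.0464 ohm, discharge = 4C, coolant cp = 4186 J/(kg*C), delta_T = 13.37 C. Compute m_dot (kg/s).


Step 1: I = 4 * 5.065 = 20.26 A
Step 2: Q_cell = I^2 * R = 20.26^2 * 0.0464 = 19.046 W
Step 3: Q_total = 32 * 19.046 = 609.47 W
Step 4: m_dot = Q_total / (cp * dT) = 609.47 / (4186 * 13.37) = 0.01089 kg/s

0.01089 kg/s


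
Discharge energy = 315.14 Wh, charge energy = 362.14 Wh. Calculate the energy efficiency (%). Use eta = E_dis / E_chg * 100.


eta_e = E_dis / E_chg * 100 = 315.14 / 362.14 * 100 = 87.02%

87.02%


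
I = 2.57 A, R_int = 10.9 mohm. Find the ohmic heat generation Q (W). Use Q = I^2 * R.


Convert: R = 10.9 mohm = 0.0109 ohm
Q = I^2 * R = 2.57^2 * 0.0109 = 0.07199 W

0.07199 W


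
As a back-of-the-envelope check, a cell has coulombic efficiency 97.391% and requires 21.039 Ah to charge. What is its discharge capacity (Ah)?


Q_dis = eta/100 * Q_chg = 97.391/100 * 21.039 = 20.49 Ah

20.49 Ah


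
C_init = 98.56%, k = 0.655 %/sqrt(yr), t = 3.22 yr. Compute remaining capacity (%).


Step 1: sqrt(3.22 yr) = 1.7944
Step 2: drop = 0.655 * 1.7944 = 1.1753
Step 3: C_final = 98.56 - 1.1753 = 97.38%

97.38%


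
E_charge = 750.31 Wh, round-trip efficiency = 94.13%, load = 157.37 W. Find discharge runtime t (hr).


Step 1: E_discharge = eta/100 * E_charge = 94.13/100 * 750.31 = 706.27 Wh
Step 2: t = E_discharge / P = 706.27 / 157.37 = 4.488 hr

4.488 hr


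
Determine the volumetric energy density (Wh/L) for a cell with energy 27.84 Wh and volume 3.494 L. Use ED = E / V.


Volumetric ED = 27.84 Wh / 3.494 L = 7.968 Wh/L

7.968 Wh/L


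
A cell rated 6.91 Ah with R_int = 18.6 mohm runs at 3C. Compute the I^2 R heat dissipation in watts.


Convert: R = 18.6 mohm = 0.0186 ohm
Step 1: I = C_rate * capacity = 3 * 6.91 = 20.73 A
Step 2: Q = I^2 * R = 20.73^2 * 0.0186 = 429.73 * 0.0186 = 7.993 W

7.993 W


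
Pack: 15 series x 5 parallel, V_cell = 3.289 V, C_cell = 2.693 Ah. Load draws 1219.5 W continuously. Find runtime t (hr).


Step 1: E_pack = Ns * V_cell * Np * C_cell = 15 * 3.289 * 5 * 2.693 = 664.3 Wh
Step 2: t = E_pack / P = 664.3 / 1219.5 = 0.5447 hr

0.5447 hr


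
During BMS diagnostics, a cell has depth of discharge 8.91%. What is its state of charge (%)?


SOC = 100 - DOD = 100 - 8.91 = 91.09%

91.09%


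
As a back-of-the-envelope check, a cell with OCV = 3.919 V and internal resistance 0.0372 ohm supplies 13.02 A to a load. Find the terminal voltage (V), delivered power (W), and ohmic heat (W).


Step 1: V_terminal = OCV - I*R = 3.919 - 13.02 * 0.0372 = 3.4347 V
Step 2: P_out = V_terminal * I = 3.4347 * 13.02 = 44.72 W
Step 3: Q = I^2 * R = 13.02^2 * 0.0372 = 6.306 W

V=3.4347 V, P=44.72 W, Q=6.306 W


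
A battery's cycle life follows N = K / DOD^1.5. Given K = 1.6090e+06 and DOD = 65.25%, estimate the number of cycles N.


Step 1: DOD^1.5 = 65.25^1.5 = 527.07
Step 2: N = 1.6090e+06 / 527.07 = 3053 cycles

3053 cycles


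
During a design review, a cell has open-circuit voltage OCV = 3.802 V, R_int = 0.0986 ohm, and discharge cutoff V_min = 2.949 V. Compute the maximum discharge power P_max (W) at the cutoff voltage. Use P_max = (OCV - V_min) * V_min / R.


dV = OCV - V_min = 0.853 V (so I_max = dV / R)
P_max = dV * V_min / R = 0.853 * 2.949 / 0.0986 = 25.51 W

25.51 W


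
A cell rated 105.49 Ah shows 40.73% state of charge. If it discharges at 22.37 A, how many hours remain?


Step 1: remaining = SOC/100 * C_total = 40.73/100 * 105.49 = 42.966 Ah
Step 2: t = remaining / I = 42.966 / 22.37 = 1.921 hr

1.921 hr


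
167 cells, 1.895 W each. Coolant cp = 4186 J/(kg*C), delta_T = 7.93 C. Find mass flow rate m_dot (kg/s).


Step 1: Total heat Q = 167 * 1.895 W = 316.47 W
Step 2: denom = cp * dT = 4186 * 7.93 = 33195
Step 3: m_dot = 316.47 / 33195 = 0.009534 kg/s

0.009534 kg/s


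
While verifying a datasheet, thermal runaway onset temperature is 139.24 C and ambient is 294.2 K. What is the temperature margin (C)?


Convert: T_ambient = 294.2 K = 21.05 C
margin = 139.24 - 21.05 = 118.19 C

118.19 C


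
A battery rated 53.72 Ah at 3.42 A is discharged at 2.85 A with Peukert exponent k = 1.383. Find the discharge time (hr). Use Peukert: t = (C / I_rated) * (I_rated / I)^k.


Step 1: t_rated = C / I_rated = 53.72 / 3.42 = 15.708 hr
Step 2: ratio = 3.42 / 2.85 = 1.2
Step 3: ratio^k = 1.2^1.383 = 1.2868
Step 4: t = t_rated * ratio^k = 15.708 * 1.2868 = 20.21 hr

20.21 hr


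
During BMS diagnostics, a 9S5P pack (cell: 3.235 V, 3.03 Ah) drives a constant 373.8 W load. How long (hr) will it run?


Step 1: E_pack = Ns * V_cell * Np * C_cell = 9 * 3.235 * 5 * 3.03 = 441.09 Wh
Step 2: t = E_pack / P = 441.09 / 373.8 = 1.180 hr

1.180 hr


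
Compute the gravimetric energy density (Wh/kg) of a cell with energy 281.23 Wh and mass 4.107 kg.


ED = E / m = 281.23 / 4.107 = 68.48 Wh/kg

68.48 Wh/kg


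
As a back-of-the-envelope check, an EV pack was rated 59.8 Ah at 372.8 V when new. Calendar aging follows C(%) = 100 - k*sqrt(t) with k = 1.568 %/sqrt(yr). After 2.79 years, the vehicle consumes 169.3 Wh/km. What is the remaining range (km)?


Step 1: capacity retention = 100 - 1.568 * sqrt(2.79) = 100 - 1.568 * 1.6703 = 97.381%
Step 2: C_now = 59.8 * 97.381/100 = 58.234 Ah
Step 3: E_pack = V * C_now = 372.8 * 58.234 = 21710 Wh
Step 4: range = E_pack / consumption = 21710 / 169.3 = 128.2 km

128.2 km


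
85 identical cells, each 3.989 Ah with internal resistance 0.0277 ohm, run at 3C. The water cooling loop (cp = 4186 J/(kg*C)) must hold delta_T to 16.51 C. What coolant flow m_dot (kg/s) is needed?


Step 1: I = 3 * 3.989 = 11.967 A
Step 2: Q_cell = I^2 * R = 11.967^2 * 0.0277 = 3.9669 W
Step 3: Q_total = 85 * 3.9669 = 337.19 W
Step 4: m_dot = Q_total / (cp * dT) = 337.19 / (4186 * 16.51) = 0.004879 kg/s

0.004879 kg/s


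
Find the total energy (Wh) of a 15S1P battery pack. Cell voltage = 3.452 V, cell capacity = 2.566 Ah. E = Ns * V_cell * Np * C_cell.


V_pack = 15 * 3.452 = 51.78 V
C_pack = 1 * 2.566 = 2.566 Ah
E = V_pack * C_pack = 51.78 * 2.566 = 132.9 Wh

132.9 Wh


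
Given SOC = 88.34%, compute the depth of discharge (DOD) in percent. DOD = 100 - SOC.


Complement of SOC: DOD = 100% - 88.34% = 11.66%

11.66%


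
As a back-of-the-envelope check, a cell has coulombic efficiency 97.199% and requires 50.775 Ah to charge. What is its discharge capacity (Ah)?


Q_dis = eta/100 * Q_chg = 97.199/100 * 50.775 = 49.35 Ah

49.35 Ah


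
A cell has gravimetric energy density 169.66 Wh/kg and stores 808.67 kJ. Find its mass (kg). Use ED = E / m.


Convert: E = 808.67 kJ = 224.63 Wh
m = E / ED = 224.63 / 169.66 = 1.324 kg

1.324 kg


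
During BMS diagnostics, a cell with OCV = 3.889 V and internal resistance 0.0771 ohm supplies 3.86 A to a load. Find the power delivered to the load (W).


Step 1: V_terminal = OCV - I*R = 3.889 - 3.86 * 0.0771 = 3.5914 V
Step 2: P_out = V_terminal * I = 3.5914 * 3.86 = 13.86 W

13.86 W


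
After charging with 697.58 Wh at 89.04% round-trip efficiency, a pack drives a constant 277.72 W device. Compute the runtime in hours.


Step 1: E_discharge = eta/100 * E_charge = 89.04/100 * 697.58 = 621.13 Wh
Step 2: t = E_discharge / P = 621.13 / 277.72 = 2.237 hr

2.237 hr


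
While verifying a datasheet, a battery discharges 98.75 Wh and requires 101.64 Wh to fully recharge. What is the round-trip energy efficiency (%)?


eta_e = E_dis / E_chg * 100 = 98.75 / 101.64 * 100 = 97.16%

97.16%


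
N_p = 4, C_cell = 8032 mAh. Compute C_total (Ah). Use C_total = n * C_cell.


Convert: C_cell = 8032 mAh = 8.032 Ah
C_total = 4 * 8.032 = 32.128 Ah

32.128 Ah


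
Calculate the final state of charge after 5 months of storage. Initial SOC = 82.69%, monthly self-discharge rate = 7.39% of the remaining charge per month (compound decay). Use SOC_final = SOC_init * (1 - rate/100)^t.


Monthly retention factor = 1 - 7.39/100 = 0.9261
Over 5 months: factor^5 = 0.68122
SOC_final = 82.69 * 0.68122 = 56.33%

56.33%


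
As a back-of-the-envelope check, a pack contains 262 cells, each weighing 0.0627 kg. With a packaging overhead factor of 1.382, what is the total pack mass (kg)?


m_pack = n * m_cell * overhead = 262 * 0.0627 * 1.382 = 22.70 kg

22.70 kg


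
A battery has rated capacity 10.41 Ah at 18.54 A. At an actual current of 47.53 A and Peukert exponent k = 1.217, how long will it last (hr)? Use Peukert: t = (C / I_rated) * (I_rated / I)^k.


t_rated = C / I_rated = 10.41 / 18.54 = 0.56149 hr
(I_rated/I)^k = (0.39007)^1.217 = 0.318
t = t_rated * (I_rated/I)^k = 0.56149 * 0.318 = 0.1786 hr

0.1786 hr


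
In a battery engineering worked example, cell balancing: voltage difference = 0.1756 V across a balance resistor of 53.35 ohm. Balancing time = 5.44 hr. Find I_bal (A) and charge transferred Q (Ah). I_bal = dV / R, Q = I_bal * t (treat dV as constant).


First, Ohm's law: I_bal = 0.1756 V / 53.35 ohm = 0.0032915 A
Then Q = I * t = 0.0032915 A * 5.44 hr = 0.01791 Ah

I=0.0032915 A, Q=0.01791 Ah


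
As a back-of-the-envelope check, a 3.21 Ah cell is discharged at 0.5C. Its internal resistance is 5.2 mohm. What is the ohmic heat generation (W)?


Convert: R = 5.2 mohm = 0.0052 ohm
Step 1: I = C_rate * capacity = 0.5 * 3.21 = 1.605 A
Step 2: Q = I^2 * R = 1.605^2 * 0.0052 = 2.576 * 0.0052 = 0.01340 W

0.01340 W


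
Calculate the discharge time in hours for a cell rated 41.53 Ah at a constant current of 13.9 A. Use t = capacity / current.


t = capacity / current = 41.53 / 13.9 = 2.988 hr

2.988 hr


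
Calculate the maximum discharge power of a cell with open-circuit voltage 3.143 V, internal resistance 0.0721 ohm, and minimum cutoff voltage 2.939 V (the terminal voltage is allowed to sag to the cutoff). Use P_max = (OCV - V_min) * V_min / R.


dV = OCV - V_min = 0.204 V (so I_max = dV / R)
P_max = dV * V_min / R = 0.204 * 2.939 / 0.0721 = 8.316 W

8.316 W


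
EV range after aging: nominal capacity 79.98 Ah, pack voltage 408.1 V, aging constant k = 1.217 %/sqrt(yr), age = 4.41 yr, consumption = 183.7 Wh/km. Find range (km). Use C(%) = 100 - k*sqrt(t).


Step 1: capacity retention = 100 - 1.217 * sqrt(4.41) = 100 - 1.217 * 2.1 = 97.444%
Step 2: C_now = 79.98 * 97.444/100 = 77.936 Ah
Step 3: E_pack = V * C_now = 408.1 * 77.936 = 31806 Wh
Step 4: range = E_pack / consumption = 31806 / 183.7 = 173.1 km

173.1 km


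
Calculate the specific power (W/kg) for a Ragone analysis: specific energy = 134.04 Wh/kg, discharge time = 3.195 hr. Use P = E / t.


Specific power = 134.04 Wh/kg / 3.195 hr = 41.95 W/kg

41.95 W/kg


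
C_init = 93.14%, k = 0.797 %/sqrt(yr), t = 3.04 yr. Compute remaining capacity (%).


Step 1: sqrt(3.04 yr) = 1.7436
Step 2: drop = 0.797 * 1.7436 = 1.3896
Step 3: C_final = 93.14 - 1.3896 = 91.75%

91.75%


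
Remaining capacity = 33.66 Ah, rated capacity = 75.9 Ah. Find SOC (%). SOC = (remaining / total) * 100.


SOC% = 33.66 / 75.9 * 100 = 44.35%

44.35%


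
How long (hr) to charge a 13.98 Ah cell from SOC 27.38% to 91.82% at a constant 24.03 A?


Step 1: dSOC = 91.82% - 27.38% = 64.44%
Step 2: delta_Ah = 13.98 * 64.44 / 100 = 9.0087 Ah
Step 3: t = 9.0087 / 24.03 = 0.3749 hr

0.3749 hr


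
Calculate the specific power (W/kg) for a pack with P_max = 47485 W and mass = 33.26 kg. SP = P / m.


SP = P / m = 47485 / 33.26 = 1428 W/kg

1428 W/kg


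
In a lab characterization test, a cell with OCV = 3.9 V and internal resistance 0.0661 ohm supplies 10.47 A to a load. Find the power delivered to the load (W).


Step 1: V_terminal = OCV - I*R = 3.9 - 10.47 * 0.0661 = 3.2079 V
Step 2: P_out = V_terminal * I = 3.2079 * 10.47 = 33.59 W

33.59 W


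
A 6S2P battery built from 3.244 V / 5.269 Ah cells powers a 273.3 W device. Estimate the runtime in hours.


Step 1: E_pack = Ns * V_cell * Np * C_cell = 6 * 3.244 * 2 * 5.269 = 205.11 Wh
Step 2: t = E_pack / P = 205.11 / 273.3 = 0.7505 hr

0.7505 hr


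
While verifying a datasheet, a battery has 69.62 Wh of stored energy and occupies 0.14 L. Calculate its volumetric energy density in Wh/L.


Volumetric ED = 69.62 Wh / 0.14 L = 497.3 Wh/L

497.3 Wh/L


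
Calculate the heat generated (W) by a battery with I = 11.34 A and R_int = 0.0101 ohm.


I^2 = 128.6
Q = 128.6 * 0.0101 = 1.299 W

1.299 W


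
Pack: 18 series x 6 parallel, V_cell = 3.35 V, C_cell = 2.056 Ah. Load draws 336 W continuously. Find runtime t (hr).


Step 1: E_pack = Ns * V_cell * Np * C_cell = 18 * 3.35 * 6 * 2.056 = 743.86 Wh
Step 2: t = E_pack / P = 743.86 / 336 = 2.214 hr

2.214 hr


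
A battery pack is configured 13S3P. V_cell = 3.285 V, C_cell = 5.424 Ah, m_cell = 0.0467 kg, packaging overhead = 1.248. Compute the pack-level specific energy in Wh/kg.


Step 1: V_pack = 13 * 3.285 = 42.705 V
Step 2: C_pack = 3 * 5.424 = 16.272 Ah
Step 3: E_pack = V_pack * C_pack = 42.705 * 16.272 = 694.9 Wh
Step 4: m_pack = 13 * 3 * 0.0467 * 1.248 = 2.273 kg
Step 5: ED = E_pack / m_pack = 694.9 / 2.273 = 305.7 Wh/kg

305.7 Wh/kg


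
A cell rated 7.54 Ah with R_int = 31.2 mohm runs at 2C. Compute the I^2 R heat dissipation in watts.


Convert: R = 31.2 mohm = 0.0312 ohm
Step 1: I = C_rate * capacity = 2 * 7.54 = 15.08 A
Step 2: Q = I^2 * R = 15.08^2 * 0.0312 = 227.41 * 0.0312 = 7.095 W

7.095 W


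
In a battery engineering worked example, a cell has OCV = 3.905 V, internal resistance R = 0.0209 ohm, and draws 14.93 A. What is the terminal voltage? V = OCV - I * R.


IR drop = 14.93 * 0.0209 = 0.31204 V
V = 3.905 - 0.31204 = 3.593 V

3.593 V


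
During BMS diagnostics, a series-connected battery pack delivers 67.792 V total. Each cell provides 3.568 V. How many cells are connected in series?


Rearranging: n = V_pack / V_cell = 67.792 / 3.568 = 19 cells

19


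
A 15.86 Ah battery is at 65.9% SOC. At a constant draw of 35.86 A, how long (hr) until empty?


Step 1: remaining = SOC/100 * C_total = 65.9/100 * 15.86 = 10.452 Ah
Step 2: t = remaining / I = 10.452 / 35.86 = 0.2915 hr

0.2915 hr


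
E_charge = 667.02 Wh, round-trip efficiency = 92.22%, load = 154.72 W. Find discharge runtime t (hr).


Step 1: E_discharge = eta/100 * E_charge = 92.22/100 * 667.02 = 615.13 Wh
Step 2: t = E_discharge / P = 615.13 / 154.72 = 3.976 hr

3.976 hr


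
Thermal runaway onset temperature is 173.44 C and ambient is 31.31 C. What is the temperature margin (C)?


margin = T_onset - T_ambient = 173.44 - 31.31 = 142.13 C

142.13 C


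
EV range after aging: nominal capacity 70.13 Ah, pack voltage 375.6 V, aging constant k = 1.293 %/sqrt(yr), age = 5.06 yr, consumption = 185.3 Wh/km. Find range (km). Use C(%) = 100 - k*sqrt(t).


Step 1: capacity retention = 100 - 1.293 * sqrt(5.06) = 100 - 1.293 * 2.2494 = 97.092%
Step 2: C_now = 70.13 * 97.092/100 = 68.091 Ah
Step 3: E_pack = V * C_now = 375.6 * 68.091 = 25575 Wh
Step 4: range = E_pack / consumption = 25575 / 185.3 = 138.0 km

138.0 km


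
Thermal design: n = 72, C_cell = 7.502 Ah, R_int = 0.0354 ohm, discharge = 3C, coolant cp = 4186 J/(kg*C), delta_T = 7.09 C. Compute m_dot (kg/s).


Step 1: I = 3 * 7.502 = 22.506 A
Step 2: Q_cell = I^2 * R = 22.506^2 * 0.0354 = 17.931 W
Step 3: Q_total = 72 * 17.931 = 1291 W
Step 4: m_dot = Q_total / (cp * dT) = 1291 / (4186 * 7.09) = 0.04350 kg/s

0.04350 kg/s


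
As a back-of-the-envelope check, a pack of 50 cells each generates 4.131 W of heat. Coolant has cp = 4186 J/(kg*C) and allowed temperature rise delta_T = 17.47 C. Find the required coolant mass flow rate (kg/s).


Step 1: Total heat Q = 50 * 4.131 W = 206.55 W
Step 2: denom = cp * dT = 4186 * 17.47 = 73129
Step 3: m_dot = 206.55 / 73129 = 0.002824 kg/s

0.002824 kg/s


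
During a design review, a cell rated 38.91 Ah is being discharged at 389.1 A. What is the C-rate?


C_rate = I / capacity = 389.1 / 38.91 = 10C

10C


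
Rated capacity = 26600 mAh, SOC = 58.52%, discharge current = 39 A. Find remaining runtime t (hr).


Convert: C_total = 26600 mAh = 26.6 Ah
Step 1: remaining = SOC/100 * C_total = 58.52/100 * 26.6 = 15.566 Ah
Step 2: t = remaining / I = 15.566 / 39 = 0.3991 hr

0.3991 hr


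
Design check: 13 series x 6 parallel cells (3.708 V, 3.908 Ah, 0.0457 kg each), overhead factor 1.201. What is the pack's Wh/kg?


Step 1: V_pack = 13 * 3.708 = 48.204 V
Step 2: C_pack = 6 * 3.908 = 23.448 Ah
Step 3: E_pack = V_pack * C_pack = 48.204 * 23.448 = 1130.3 Wh
Step 4: m_pack = 13 * 6 * 0.0457 * 1.201 = 4.2811 kg
Step 5: ED = E_pack / m_pack = 1130.3 / 4.2811 = 264.0 Wh/kg

264.0 Wh/kg


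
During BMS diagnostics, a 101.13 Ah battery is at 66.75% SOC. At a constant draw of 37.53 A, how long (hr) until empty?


Step 1: remaining = SOC/100 * C_total = 66.75/100 * 101.13 = 67.504 Ah
Step 2: t = remaining / I = 67.504 / 37.53 = 1.799 hr

1.799 hr


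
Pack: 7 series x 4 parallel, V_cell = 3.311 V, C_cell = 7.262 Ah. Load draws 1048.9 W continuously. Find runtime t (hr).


Step 1: E_pack = Ns * V_cell * Np * C_cell = 7 * 3.311 * 4 * 7.262 = 673.25 Wh
Step 2: t = E_pack / P = 673.25 / 1048.9 = 0.6419 hr

0.6419 hr


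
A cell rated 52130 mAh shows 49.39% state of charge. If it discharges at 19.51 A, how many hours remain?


Convert: C_total = 52130 mAh = 52.13 Ah
Step 1: remaining = SOC/100 * C_total = 49.39/100 * 52.13 = 25.747 Ah
Step 2: t = remaining / I = 25.747 / 19.51 = 1.320 hr

1.320 hr


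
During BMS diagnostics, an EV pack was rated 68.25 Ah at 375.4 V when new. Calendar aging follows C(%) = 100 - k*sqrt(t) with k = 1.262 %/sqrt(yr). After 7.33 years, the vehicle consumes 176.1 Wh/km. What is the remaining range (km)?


Step 1: capacity retention = 100 - 1.262 * sqrt(7.33) = 100 - 1.262 * 2.7074 = 96.583%
Step 2: C_now = 68.25 * 96.583/100 = 65.918 Ah
Step 3: E_pack = V * C_now = 375.4 * 65.918 = 24746 Wh
Step 4: range = E_pack / consumption = 24746 / 176.1 = 140.5 km

140.5 km


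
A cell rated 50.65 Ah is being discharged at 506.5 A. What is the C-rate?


C_rate = I / capacity = 506.5 / 50.65 = 10C

10C


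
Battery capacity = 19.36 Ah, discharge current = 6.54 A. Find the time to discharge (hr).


t = capacity / current = 19.36 / 6.54 = 2.960 hr

2.960 hr


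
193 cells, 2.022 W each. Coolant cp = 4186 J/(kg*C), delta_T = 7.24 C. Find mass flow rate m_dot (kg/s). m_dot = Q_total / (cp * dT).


Q_total = 193 * 2.022 = 390.25 W
m_dot = Q_total / (cp * dT) = 390.25 / (4186 * 7.24) = 0.01288 kg/s

0.01288 kg/s


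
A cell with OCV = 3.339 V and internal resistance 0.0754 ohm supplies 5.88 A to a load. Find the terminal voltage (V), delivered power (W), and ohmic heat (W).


Step 1: V_terminal = OCV - I*R = 3.339 - 5.88 * 0.0754 = 2.8956 V
Step 2: P_out = V_terminal * I = 2.8956 * 5.88 = 17.03 W
Step 3: Q = I^2 * R = 5.88^2 * 0.0754 = 2.607 W

V=2.8956 V, P=17.03 W, Q=2.607 W


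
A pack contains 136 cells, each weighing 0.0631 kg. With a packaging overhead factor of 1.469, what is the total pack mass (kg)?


Cell mass sum = 136 * 0.0631 = 8.5816 kg
With overhead 1.469: m_pack = 8.5816 * 1.469 = 12.61 kg

12.61 kg


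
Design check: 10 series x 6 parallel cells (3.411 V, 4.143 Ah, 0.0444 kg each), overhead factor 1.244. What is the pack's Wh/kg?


Step 1: V_pack = 10 * 3.411 = 34.11 V
Step 2: C_pack = 6 * 4.143 = 24.858 Ah
Step 3: E_pack = V_pack * C_pack = 34.11 * 24.858 = 847.91 Wh
Step 4: m_pack = 10 * 6 * 0.0444 * 1.244 = 3.314 kg
Step 5: ED = E_pack / m_pack = 847.91 / 3.314 = 255.9 Wh/kg

255.9 Wh/kg


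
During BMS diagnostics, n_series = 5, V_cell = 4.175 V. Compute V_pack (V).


With 5 cells in series at 4.175 V each, V_pack = 20.875 V

20.875 V


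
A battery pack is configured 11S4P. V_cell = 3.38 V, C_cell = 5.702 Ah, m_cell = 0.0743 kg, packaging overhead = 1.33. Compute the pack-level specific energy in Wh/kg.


Step 1: V_pack = 11 * 3.38 = 37.18 V
Step 2: C_pack = 4 * 5.702 = 22.808 Ah
Step 3: E_pack = V_pack * C_pack = 37.18 * 22.808 = 848 Wh
Step 4: m_pack = 11 * 4 * 0.0743 * 1.33 = 4.348 kg
Step 5: ED = E_pack / m_pack = 848 / 4.348 = 195.0 Wh/kg

195.0 Wh/kg


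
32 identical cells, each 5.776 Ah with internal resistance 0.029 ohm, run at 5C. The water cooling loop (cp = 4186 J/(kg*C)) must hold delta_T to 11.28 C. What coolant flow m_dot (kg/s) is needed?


Step 1: I = 5 * 5.776 = 28.88 A
Step 2: Q_cell = I^2 * R = 28.88^2 * 0.029 = 24.188 W
Step 3: Q_total = 32 * 24.188 = 774.02 W
Step 4: m_dot = Q_total / (cp * dT) = 774.02 / (4186 * 11.28) = 0.01639 kg/s

0.01639 kg/s
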